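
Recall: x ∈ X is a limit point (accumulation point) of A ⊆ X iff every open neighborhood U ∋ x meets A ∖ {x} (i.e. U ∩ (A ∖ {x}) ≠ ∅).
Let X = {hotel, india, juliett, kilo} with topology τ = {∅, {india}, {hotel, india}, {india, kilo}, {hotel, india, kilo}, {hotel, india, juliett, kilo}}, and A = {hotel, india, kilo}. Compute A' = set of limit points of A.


A' = {hotel, juliett, kilo}

For each x ∈ X, list the open sets U ∈ τ with x ∈ U, then check whether U ∩ (A ∖ {x}) ≠ ∅ for every such U.
  x = hotel: opens ∋ x are {hotel, india}, {hotel, india, kilo}, {hotel, india, juliett, kilo}; each meets A ∖ {hotel}, so x IS a limit point.
  x = india: open {india} ∋ x has {india} ∩ (A ∖ {india}) = ∅, so x is NOT a limit point.
  x = juliett: opens ∋ x are {hotel, india, juliett, kilo}; each meets A ∖ {juliett}, so x IS a limit point.
  x = kilo: opens ∋ x are {india, kilo}, {hotel, india, kilo}, {hotel, india, juliett, kilo}; each meets A ∖ {kilo}, so x IS a limit point.
Collecting: A' = {hotel, juliett, kilo}.


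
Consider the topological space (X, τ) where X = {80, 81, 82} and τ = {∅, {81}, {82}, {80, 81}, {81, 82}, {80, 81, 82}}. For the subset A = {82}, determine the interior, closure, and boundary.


int(A) = {82}, cl(A) = {82}, ∂A = ∅.

Closed sets in (X, τ) are complements of opens:
  closed(X, τ) = {∅, {80}, {82}, {80, 81}, {80, 82}, {80, 81, 82}}.
int(A) = ⋃ {U ∈ τ : U ⊆ A}. Opens contained in A: ∅, {82}.
Taking the union of these: int(A) = {82}.
cl(A) = ⋂ {C closed : A ⊆ C}. Closed sets containing A: {82}, {80, 82}, {80, 81, 82}.
Intersecting these: cl(A) = {82}.
∂A = cl(A) ∖ int(A) = {82} ∖ {82} = ∅.


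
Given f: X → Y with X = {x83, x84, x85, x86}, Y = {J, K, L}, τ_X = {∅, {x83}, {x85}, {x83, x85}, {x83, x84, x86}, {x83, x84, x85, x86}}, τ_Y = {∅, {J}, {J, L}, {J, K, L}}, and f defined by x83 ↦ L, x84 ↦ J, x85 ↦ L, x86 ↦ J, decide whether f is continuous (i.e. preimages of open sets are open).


f is NOT continuous.

Compute f^{-1}(U) for each U ∈ τ_Y:
  U = ∅: f^{-1}(U) = ∅ ∈ τ_X ✓.
  U = {J}: f^{-1}(U) = {x84, x86} ∉ τ_X ✗.
  U = {J, L}: f^{-1}(U) = {x83, x84, x85, x86} ∈ τ_X ✓.
  U = {J, K, L}: f^{-1}(U) = {x83, x84, x85, x86} ∈ τ_X ✓.
Found U = {J} with f^{-1}(U) = {x84, x86} not in τ_X. Therefore f is NOT continuous.


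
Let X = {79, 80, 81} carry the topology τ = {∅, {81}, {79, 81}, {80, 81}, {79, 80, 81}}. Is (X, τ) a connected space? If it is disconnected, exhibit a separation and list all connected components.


(X, τ) is connected.

Find clopen sets (U ∈ τ with X ∖ U ∈ τ):
  U = ∅, X ∖ U = {79, 80, 81} — both open, so U is clopen.
  U = {79, 80, 81}, X ∖ U = ∅ — both open, so U is clopen.
Only trivial clopens (∅ and X) exist, so (X, τ) is connected.
Compute connected components by grouping points that agree on all clopens:
  component: {79, 80, 81}


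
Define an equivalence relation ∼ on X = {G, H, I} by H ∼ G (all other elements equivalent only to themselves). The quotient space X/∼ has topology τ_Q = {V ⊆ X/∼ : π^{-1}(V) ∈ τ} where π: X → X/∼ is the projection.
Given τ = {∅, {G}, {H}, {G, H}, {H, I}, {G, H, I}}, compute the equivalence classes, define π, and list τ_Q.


X/∼ = {[G=H], [I]}; |τ_Q| = 3.

Equivalence classes: [G=H], [I].
Quotient map π: X → X/∼ sends G ↦ [G=H], H ↦ [G=H], I ↦ [I].
For each subset V ⊆ X/∼, compute π^{-1}(V) ⊆ X and check whether π^{-1}(V) ∈ τ. V is open in τ_Q iff π^{-1}(V) ∈ τ.
  V = {}: π^{-1}(V) = ∅ ∈ τ ✓.
  V = {[G=H]}: π^{-1}(V) = {G, H} ∈ τ ✓.
  V = {[I]}: π^{-1}(V) = {I} ∉ τ ✗.
  V = {[G=H], [I]}: π^{-1}(V) = {G, H, I} ∈ τ ✓.
Open sets in the quotient: τ_Q = {{}, {[G=H]}, {[G=H], [I]}} (3 elements).


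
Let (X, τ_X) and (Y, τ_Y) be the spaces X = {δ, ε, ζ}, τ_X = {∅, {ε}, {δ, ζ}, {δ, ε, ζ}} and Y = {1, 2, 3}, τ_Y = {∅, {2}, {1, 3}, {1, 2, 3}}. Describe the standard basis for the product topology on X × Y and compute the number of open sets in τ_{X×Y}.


Basis B = {∅ × ∅, {ε} × {2}, {δ, ζ} × {2}, {ε} × {1, 3}, {δ, ε, ζ} × {2}, {ε} × {1, 2, 3}, {δ, ζ} × {1, 3}, {δ, ζ} × {1, 2, 3}, {δ, ε, ζ} × {1, 3}, {δ, ε, ζ} × {1, 2, 3}}; |τ_{X×Y}| = 16.

Enumerate products U × V with U ∈ τ_X, V ∈ τ_Y (deduplicated):
  ∅ × ∅ = {} (∅)
  {ε} × {2} = {(ε,2)}
  {δ, ζ} × {2} = {(δ,2), (ζ,2)}
  {ε} × {1, 3} = {(ε,1), (ε,3)}
  {δ, ε, ζ} × {2} = {(δ,2), (ε,2), (ζ,2)}
  {ε} × {1, 2, 3} = {(ε,1), (ε,2), (ε,3)}
  {δ, ζ} × {1, 3} = {(δ,1), (δ,3), (ζ,1), (ζ,3)}
  {δ, ζ} × {1, 2, 3} = {(δ,1), (δ,2), (δ,3), (ζ,1), (ζ,2), (ζ,3)}
  {δ, ε, ζ} × {1, 3} = {(δ,1), (δ,3), (ε,1), (ε,3), (ζ,1), (ζ,3)}
  {δ, ε, ζ} × {1, 2, 3} = {(δ,1), (δ,2), (δ,3), (ε,1), (ε,2), (ε,3), (ζ,1), (ζ,2), (ζ,3)}
These 10 distinct sets form the basis B.
Close under arbitrary unions to get τ_{X×Y}; counting gives |τ_{X×Y}| = 16.


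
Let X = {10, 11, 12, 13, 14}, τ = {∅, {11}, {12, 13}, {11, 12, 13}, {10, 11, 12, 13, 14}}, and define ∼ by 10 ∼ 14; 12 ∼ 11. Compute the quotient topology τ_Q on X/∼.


X/∼ = {[10=14], [11=12], [13]}; |τ_Q| = 3.

Equivalence classes: [10=14], [11=12], [13].
Quotient map π: X → X/∼ sends 10 ↦ [10=14], 11 ↦ [11=12], 12 ↦ [11=12], 13 ↦ [13], 14 ↦ [10=14].
For each subset V ⊆ X/∼, compute π^{-1}(V) ⊆ X and check whether π^{-1}(V) ∈ τ. V is open in τ_Q iff π^{-1}(V) ∈ τ.
  V = {}: π^{-1}(V) = ∅ ∈ τ ✓.
  V = {[10=14]}: π^{-1}(V) = {10, 14} ∉ τ ✗.
  V = {[11=12]}: π^{-1}(V) = {11, 12} ∉ τ ✗.
  V = {[10=14], [11=12]}: π^{-1}(V) = {10, 11, 12, 14} ∉ τ ✗.
  V = {[13]}: π^{-1}(V) = {13} ∉ τ ✗.
  V = {[10=14], [13]}: π^{-1}(V) = {10, 13, 14} ∉ τ ✗.
  V = {[11=12], [13]}: π^{-1}(V) = {11, 12, 13} ∈ τ ✓.
  V = {[10=14], [11=12], [13]}: π^{-1}(V) = {10, 11, 12, 13, 14} ∈ τ ✓.
Open sets in the quotient: τ_Q = {{}, {[11=12], [13]}, {[10=14], [11=12], [13]}} (3 elements).


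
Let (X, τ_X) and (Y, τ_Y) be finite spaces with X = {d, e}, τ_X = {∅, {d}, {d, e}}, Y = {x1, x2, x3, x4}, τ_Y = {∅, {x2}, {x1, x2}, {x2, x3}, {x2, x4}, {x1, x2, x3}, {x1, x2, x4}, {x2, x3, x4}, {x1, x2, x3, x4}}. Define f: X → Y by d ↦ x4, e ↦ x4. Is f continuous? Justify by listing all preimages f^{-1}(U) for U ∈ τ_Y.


f IS continuous.

Compute f^{-1}(U) for each U ∈ τ_Y:
  U = ∅: f^{-1}(U) = ∅ ∈ τ_X ✓.
  U = {x2}: f^{-1}(U) = ∅ ∈ τ_X ✓.
  U = {x1, x2}: f^{-1}(U) = ∅ ∈ τ_X ✓.
  U = {x2, x3}: f^{-1}(U) = ∅ ∈ τ_X ✓.
  U = {x2, x4}: f^{-1}(U) = {d, e} ∈ τ_X ✓.
  U = {x1, x2, x3}: f^{-1}(U) = ∅ ∈ τ_X ✓.
  U = {x1, x2, x4}: f^{-1}(U) = {d, e} ∈ τ_X ✓.
  U = {x2, x3, x4}: f^{-1}(U) = {d, e} ∈ τ_X ✓.
  U = {x1, x2, x3, x4}: f^{-1}(U) = {d, e} ∈ τ_X ✓.
Every preimage lies in τ_X, so f IS continuous.


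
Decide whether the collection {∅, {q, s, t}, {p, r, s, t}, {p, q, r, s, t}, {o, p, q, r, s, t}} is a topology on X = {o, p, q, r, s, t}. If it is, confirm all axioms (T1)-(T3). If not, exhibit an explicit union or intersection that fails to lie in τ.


τ is NOT a topology on X.

Axiom (T1): ∅ ∈ τ? Yes; X ∈ τ? Yes.
Axiom (T2/T3): check pairwise unions and intersections of members of τ.
Counterexample for (T3): {q, s, t} ∩ {p, r, s, t} = {s, t} ∉ τ. Therefore τ is NOT a topology.


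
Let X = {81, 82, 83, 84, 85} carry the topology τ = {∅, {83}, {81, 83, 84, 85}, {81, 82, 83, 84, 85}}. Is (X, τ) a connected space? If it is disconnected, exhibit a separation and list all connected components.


(X, τ) is connected.

Find clopen sets (U ∈ τ with X ∖ U ∈ τ):
  U = ∅, X ∖ U = {81, 82, 83, 84, 85} — both open, so U is clopen.
  U = {81, 82, 83, 84, 85}, X ∖ U = ∅ — both open, so U is clopen.
Only trivial clopens (∅ and X) exist, so (X, τ) is connected.
Compute connected components by grouping points that agree on all clopens:
  component: {81, 82, 83, 84, 85}


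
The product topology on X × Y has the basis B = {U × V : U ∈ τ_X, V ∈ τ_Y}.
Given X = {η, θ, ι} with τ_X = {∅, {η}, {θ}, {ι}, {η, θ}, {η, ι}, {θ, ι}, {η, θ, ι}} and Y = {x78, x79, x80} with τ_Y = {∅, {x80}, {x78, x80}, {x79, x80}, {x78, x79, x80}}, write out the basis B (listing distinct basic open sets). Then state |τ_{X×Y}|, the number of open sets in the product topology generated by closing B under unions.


Basis B = {∅ × ∅, {η} × {x80}, {θ} × {x80}, {ι} × {x80}, {η} × {x78, x80}, {η} × {x79, x80}, {η, θ} × {x80}, {η, ι} × {x80}, {θ} × {x78, x80}, {θ} × {x79, x80}, {θ, ι} × {x80}, {ι} × {x78, x80}, {ι} × {x79, x80}, {η} × {x78, x79, x80}, {η, θ, ι} × {x80}, {θ} × {x78, x79, x80}, {ι} × {x78, x79, x80}, {η, θ} × {x78, x80}, {η, ι} × {x78, x80}, {η, θ} × {x79, x80}, {η, ι} × {x79, x80}, {θ, ι} × {x78, x80}, {θ, ι} × {x79, x80}, {η, θ} × {x78, x79, x80}, {η, ι} × {x78, x79, x80}, {η, θ, ι} × {x78, x80}, {η, θ, ι} × {x79, x80}, {θ, ι} × {x78, x79, x80}, {η, θ, ι} × {x78, x79, x80}}; |τ_{X×Y}| = 125.

Enumerate products U × V with U ∈ τ_X, V ∈ τ_Y (deduplicated):
  ∅ × ∅ = {} (∅)
  {η} × {x80} = {(η,x80)}
  {θ} × {x80} = {(θ,x80)}
  {ι} × {x80} = {(ι,x80)}
  {η} × {x78, x80} = {(η,x78), (η,x80)}
  {η} × {x79, x80} = {(η,x79), (η,x80)}
  {η, θ} × {x80} = {(η,x80), (θ,x80)}
  {η, ι} × {x80} = {(η,x80), (ι,x80)}
  {θ} × {x78, x80} = {(θ,x78), (θ,x80)}
  {θ} × {x79, x80} = {(θ,x79), (θ,x80)}
  {θ, ι} × {x80} = {(θ,x80), (ι,x80)}
  {ι} × {x78, x80} = {(ι,x78), (ι,x80)}
  {ι} × {x79, x80} = {(ι,x79), (ι,x80)}
  {η} × {x78, x79, x80} = {(η,x78), (η,x79), (η,x80)}
  {η, θ, ι} × {x80} = {(η,x80), (θ,x80), (ι,x80)}
  {θ} × {x78, x79, x80} = {(θ,x78), (θ,x79), (θ,x80)}
  {ι} × {x78, x79, x80} = {(ι,x78), (ι,x79), (ι,x80)}
  {η, θ} × {x78, x80} = {(η,x78), (η,x80), (θ,x78), (θ,x80)}
  {η, ι} × {x78, x80} = {(η,x78), (η,x80), (ι,x78), (ι,x80)}
  {η, θ} × {x79, x80} = {(η,x79), (η,x80), (θ,x79), (θ,x80)}
  {η, ι} × {x79, x80} = {(η,x79), (η,x80), (ι,x79), (ι,x80)}
  {θ, ι} × {x78, x80} = {(θ,x78), (θ,x80), (ι,x78), (ι,x80)}
  {θ, ι} × {x79, x80} = {(θ,x79), (θ,x80), (ι,x79), (ι,x80)}
  {η, θ} × {x78, x79, x80} = {(η,x78), (η,x79), (η,x80), (θ,x78), (θ,x79), (θ,x80)}
  {η, ι} × {x78, x79, x80} = {(η,x78), (η,x79), (η,x80), (ι,x78), (ι,x79), (ι,x80)}
  {η, θ, ι} × {x78, x80} = {(η,x78), (η,x80), (θ,x78), (θ,x80), (ι,x78), (ι,x80)}
  {η, θ, ι} × {x79, x80} = {(η,x79), (η,x80), (θ,x79), (θ,x80), (ι,x79), (ι,x80)}
  {θ, ι} × {x78, x79, x80} = {(θ,x78), (θ,x79), (θ,x80), (ι,x78), (ι,x79), (ι,x80)}
  {η, θ, ι} × {x78, x79, x80} = {(η,x78), (η,x79), (η,x80), (θ,x78), (θ,x79), (θ,x80), (ι,x78), (ι,x79), (ι,x80)}
These 29 distinct sets form the basis B.
Close under arbitrary unions to get τ_{X×Y}; counting gives |τ_{X×Y}| = 125.


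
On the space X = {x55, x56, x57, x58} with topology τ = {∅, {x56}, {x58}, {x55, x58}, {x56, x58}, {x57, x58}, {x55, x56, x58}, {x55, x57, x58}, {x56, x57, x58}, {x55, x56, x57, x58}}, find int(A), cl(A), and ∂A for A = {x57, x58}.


int(A) = {x57, x58}, cl(A) = {x55, x57, x58}, ∂A = {x55}.

Closed sets in (X, τ) are complements of opens:
  closed(X, τ) = {∅, {x55}, {x56}, {x57}, {x55, x56}, {x55, x57}, {x56, x57}, {x55, x56, x57}, {x55, x57, x58}, {x55, x56, x57, x58}}.
int(A) = ⋃ {U ∈ τ : U ⊆ A}. Opens contained in A: ∅, {x58}, {x57, x58}.
Taking the union of these: int(A) = {x57, x58}.
cl(A) = ⋂ {C closed : A ⊆ C}. Closed sets containing A: {x55, x57, x58}, {x55, x56, x57, x58}.
Intersecting these: cl(A) = {x55, x57, x58}.
∂A = cl(A) ∖ int(A) = {x55, x57, x58} ∖ {x57, x58} = {x55}.


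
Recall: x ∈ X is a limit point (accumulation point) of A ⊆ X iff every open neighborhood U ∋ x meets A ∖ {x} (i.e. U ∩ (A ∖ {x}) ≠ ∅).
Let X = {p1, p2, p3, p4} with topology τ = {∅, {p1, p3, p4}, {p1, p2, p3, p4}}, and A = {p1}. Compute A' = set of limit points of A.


A' = {p2, p3, p4}

For each x ∈ X, list the open sets U ∈ τ with x ∈ U, then check whether U ∩ (A ∖ {x}) ≠ ∅ for every such U.
  x = p1: open {p1, p3, p4} ∋ x has {p1, p3, p4} ∩ (A ∖ {p1}) = ∅, so x is NOT a limit point.
  x = p2: opens ∋ x are {p1, p2, p3, p4}; each meets A ∖ {p2}, so x IS a limit point.
  x = p3: opens ∋ x are {p1, p3, p4}, {p1, p2, p3, p4}; each meets A ∖ {p3}, so x IS a limit point.
  x = p4: opens ∋ x are {p1, p3, p4}, {p1, p2, p3, p4}; each meets A ∖ {p4}, so x IS a limit point.
Collecting: A' = {p2, p3, p4}.


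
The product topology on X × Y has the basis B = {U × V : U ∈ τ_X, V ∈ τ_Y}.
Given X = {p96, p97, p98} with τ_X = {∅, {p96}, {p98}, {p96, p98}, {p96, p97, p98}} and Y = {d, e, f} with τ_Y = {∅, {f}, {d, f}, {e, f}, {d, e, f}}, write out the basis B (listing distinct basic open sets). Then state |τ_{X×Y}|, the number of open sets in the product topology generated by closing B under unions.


Basis B = {∅ × ∅, {p96} × {f}, {p98} × {f}, {p96} × {d, f}, {p96} × {e, f}, {p96, p98} × {f}, {p98} × {d, f}, {p98} × {e, f}, {p96} × {d, e, f}, {p96, p97, p98} × {f}, {p98} × {d, e, f}, {p96, p98} × {d, f}, {p96, p98} × {e, f}, {p96, p98} × {d, e, f}, {p96, p97, p98} × {d, f}, {p96, p97, p98} × {e, f}, {p96, p97, p98} × {d, e, f}}; |τ_{X×Y}| = 50.

Enumerate products U × V with U ∈ τ_X, V ∈ τ_Y (deduplicated):
  ∅ × ∅ = {} (∅)
  {p96} × {f} = {(p96,f)}
  {p98} × {f} = {(p98,f)}
  {p96} × {d, f} = {(p96,d), (p96,f)}
  {p96} × {e, f} = {(p96,e), (p96,f)}
  {p96, p98} × {f} = {(p96,f), (p98,f)}
  {p98} × {d, f} = {(p98,d), (p98,f)}
  {p98} × {e, f} = {(p98,e), (p98,f)}
  {p96} × {d, e, f} = {(p96,d), (p96,e), (p96,f)}
  {p96, p97, p98} × {f} = {(p96,f), (p97,f), (p98,f)}
  {p98} × {d, e, f} = {(p98,d), (p98,e), (p98,f)}
  {p96, p98} × {d, f} = {(p96,d), (p96,f), (p98,d), (p98,f)}
  {p96, p98} × {e, f} = {(p96,e), (p96,f), (p98,e), (p98,f)}
  {p96, p98} × {d, e, f} = {(p96,d), (p96,e), (p96,f), (p98,d), (p98,e), (p98,f)}
  {p96, p97, p98} × {d, f} = {(p96,d), (p96,f), (p97,d), (p97,f), (p98,d), (p98,f)}
  {p96, p97, p98} × {e, f} = {(p96,e), (p96,f), (p97,e), (p97,f), (p98,e), (p98,f)}
  {p96, p97, p98} × {d, e, f} = {(p96,d), (p96,e), (p96,f), (p97,d), (p97,e), (p97,f), (p98,d), (p98,e), (p98,f)}
These 17 distinct sets form the basis B.
Close under arbitrary unions to get τ_{X×Y}; counting gives |τ_{X×Y}| = 50.


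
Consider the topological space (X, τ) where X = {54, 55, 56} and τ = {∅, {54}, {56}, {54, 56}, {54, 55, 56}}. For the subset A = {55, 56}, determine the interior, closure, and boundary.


int(A) = {56}, cl(A) = {55, 56}, ∂A = {55}.

Closed sets in (X, τ) are complements of opens:
  closed(X, τ) = {∅, {55}, {54, 55}, {55, 56}, {54, 55, 56}}.
int(A) = ⋃ {U ∈ τ : U ⊆ A}. Opens contained in A: ∅, {56}.
Taking the union of these: int(A) = {56}.
cl(A) = ⋂ {C closed : A ⊆ C}. Closed sets containing A: {55, 56}, {54, 55, 56}.
Intersecting these: cl(A) = {55, 56}.
∂A = cl(A) ∖ int(A) = {55, 56} ∖ {56} = {55}.


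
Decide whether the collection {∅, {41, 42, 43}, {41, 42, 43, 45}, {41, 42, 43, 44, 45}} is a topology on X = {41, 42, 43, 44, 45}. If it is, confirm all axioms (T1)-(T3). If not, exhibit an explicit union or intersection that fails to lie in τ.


τ IS a topology on X.

Axiom (T1): ∅ ∈ τ? Yes; X ∈ τ? Yes.
Axiom (T2/T3): check pairwise unions and intersections of members of τ.
All pairwise intersections and unions checked — each lies in τ. Therefore τ satisfies (T1), (T2), (T3): it IS a topology on X.


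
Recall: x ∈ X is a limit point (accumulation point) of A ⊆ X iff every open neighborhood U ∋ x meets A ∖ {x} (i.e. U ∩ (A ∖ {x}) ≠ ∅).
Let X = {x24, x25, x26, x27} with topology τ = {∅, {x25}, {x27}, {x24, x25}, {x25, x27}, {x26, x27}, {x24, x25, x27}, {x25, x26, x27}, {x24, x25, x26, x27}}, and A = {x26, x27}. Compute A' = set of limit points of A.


A' = {x26}

For each x ∈ X, list the open sets U ∈ τ with x ∈ U, then check whether U ∩ (A ∖ {x}) ≠ ∅ for every such U.
  x = x24: open {x24, x25} ∋ x has {x24, x25} ∩ (A ∖ {x24}) = ∅, so x is NOT a limit point.
  x = x25: open {x25} ∋ x has {x25} ∩ (A ∖ {x25}) = ∅, so x is NOT a limit point.
  x = x26: opens ∋ x are {x26, x27}, {x25, x26, x27}, {x24, x25, x26, x27}; each meets A ∖ {x26}, so x IS a limit point.
  x = x27: open {x27} ∋ x has {x27} ∩ (A ∖ {x27}) = ∅, so x is NOT a limit point.
Collecting: A' = {x26}.


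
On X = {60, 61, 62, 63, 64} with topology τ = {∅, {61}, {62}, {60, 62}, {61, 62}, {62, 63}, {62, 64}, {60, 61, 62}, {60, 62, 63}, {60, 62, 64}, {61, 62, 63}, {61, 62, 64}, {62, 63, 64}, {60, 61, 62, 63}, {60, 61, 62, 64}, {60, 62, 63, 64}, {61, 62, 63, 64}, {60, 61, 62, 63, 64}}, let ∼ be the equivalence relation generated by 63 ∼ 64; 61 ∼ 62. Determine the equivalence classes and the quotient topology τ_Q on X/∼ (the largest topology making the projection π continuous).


X/∼ = {[60], [61=62], [63=64]}; |τ_Q| = 5.

Equivalence classes: [60], [61=62], [63=64].
Quotient map π: X → X/∼ sends 60 ↦ [60], 61 ↦ [61=62], 62 ↦ [61=62], 63 ↦ [63=64], 64 ↦ [63=64].
For each subset V ⊆ X/∼, compute π^{-1}(V) ⊆ X and check whether π^{-1}(V) ∈ τ. V is open in τ_Q iff π^{-1}(V) ∈ τ.
  V = {}: π^{-1}(V) = ∅ ∈ τ ✓.
  V = {[60]}: π^{-1}(V) = {60} ∉ τ ✗.
  V = {[61=62]}: π^{-1}(V) = {61, 62} ∈ τ ✓.
  V = {[60], [61=62]}: π^{-1}(V) = {60, 61, 62} ∈ τ ✓.
  V = {[63=64]}: π^{-1}(V) = {63, 64} ∉ τ ✗.
  V = {[60], [63=64]}: π^{-1}(V) = {60, 63, 64} ∉ τ ✗.
  V = {[61=62], [63=64]}: π^{-1}(V) = {61, 62, 63, 64} ∈ τ ✓.
  V = {[60], [61=62], [63=64]}: π^{-1}(V) = {60, 61, 62, 63, 64} ∈ τ ✓.
Open sets in the quotient: τ_Q = {{}, {[61=62]}, {[60], [61=62]}, {[61=62], [63=64]}, {[60], [61=62], [63=64]}} (5 elements).


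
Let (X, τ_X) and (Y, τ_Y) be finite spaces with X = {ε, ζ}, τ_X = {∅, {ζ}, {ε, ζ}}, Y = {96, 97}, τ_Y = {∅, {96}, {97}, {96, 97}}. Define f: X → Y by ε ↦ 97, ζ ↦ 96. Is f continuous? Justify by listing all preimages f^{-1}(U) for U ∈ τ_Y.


f is NOT continuous.

Compute f^{-1}(U) for each U ∈ τ_Y:
  U = ∅: f^{-1}(U) = ∅ ∈ τ_X ✓.
  U = {96}: f^{-1}(U) = {ζ} ∈ τ_X ✓.
  U = {97}: f^{-1}(U) = {ε} ∉ τ_X ✗.
  U = {96, 97}: f^{-1}(U) = {ε, ζ} ∈ τ_X ✓.
Found U = {97} with f^{-1}(U) = {ε} not in τ_X. Therefore f is NOT continuous.


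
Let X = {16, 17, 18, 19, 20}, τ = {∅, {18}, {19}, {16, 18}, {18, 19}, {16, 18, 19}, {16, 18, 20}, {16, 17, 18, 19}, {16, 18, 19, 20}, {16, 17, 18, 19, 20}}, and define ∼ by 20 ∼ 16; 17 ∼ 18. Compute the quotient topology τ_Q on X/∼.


X/∼ = {[16=20], [17=18], [19]}; |τ_Q| = 3.

Equivalence classes: [16=20], [17=18], [19].
Quotient map π: X → X/∼ sends 16 ↦ [16=20], 17 ↦ [17=18], 18 ↦ [17=18], 19 ↦ [19], 20 ↦ [16=20].
For each subset V ⊆ X/∼, compute π^{-1}(V) ⊆ X and check whether π^{-1}(V) ∈ τ. V is open in τ_Q iff π^{-1}(V) ∈ τ.
  V = {}: π^{-1}(V) = ∅ ∈ τ ✓.
  V = {[16=20]}: π^{-1}(V) = {16, 20} ∉ τ ✗.
  V = {[17=18]}: π^{-1}(V) = {17, 18} ∉ τ ✗.
  V = {[16=20], [17=18]}: π^{-1}(V) = {16, 17, 18, 20} ∉ τ ✗.
  V = {[19]}: π^{-1}(V) = {19} ∈ τ ✓.
  V = {[16=20], [19]}: π^{-1}(V) = {16, 19, 20} ∉ τ ✗.
  V = {[17=18], [19]}: π^{-1}(V) = {17, 18, 19} ∉ τ ✗.
  V = {[16=20], [17=18], [19]}: π^{-1}(V) = {16, 17, 18, 19, 20} ∈ τ ✓.
Open sets in the quotient: τ_Q = {{}, {[19]}, {[16=20], [17=18], [19]}} (3 elements).


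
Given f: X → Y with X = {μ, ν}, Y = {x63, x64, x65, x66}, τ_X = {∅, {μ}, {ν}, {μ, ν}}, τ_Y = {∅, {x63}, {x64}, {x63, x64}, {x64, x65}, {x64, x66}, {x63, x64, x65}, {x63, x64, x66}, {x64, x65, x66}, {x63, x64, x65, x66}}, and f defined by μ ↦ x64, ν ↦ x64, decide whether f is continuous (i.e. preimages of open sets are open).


f IS continuous.

Compute f^{-1}(U) for each U ∈ τ_Y:
  U = ∅: f^{-1}(U) = ∅ ∈ τ_X ✓.
  U = {x63}: f^{-1}(U) = ∅ ∈ τ_X ✓.
  U = {x64}: f^{-1}(U) = {μ, ν} ∈ τ_X ✓.
  U = {x63, x64}: f^{-1}(U) = {μ, ν} ∈ τ_X ✓.
  U = {x64, x65}: f^{-1}(U) = {μ, ν} ∈ τ_X ✓.
  U = {x64, x66}: f^{-1}(U) = {μ, ν} ∈ τ_X ✓.
  U = {x63, x64, x65}: f^{-1}(U) = {μ, ν} ∈ τ_X ✓.
  U = {x63, x64, x66}: f^{-1}(U) = {μ, ν} ∈ τ_X ✓.
  U = {x64, x65, x66}: f^{-1}(U) = {μ, ν} ∈ τ_X ✓.
  U = {x63, x64, x65, x66}: f^{-1}(U) = {μ, ν} ∈ τ_X ✓.
Every preimage lies in τ_X, so f IS continuous.


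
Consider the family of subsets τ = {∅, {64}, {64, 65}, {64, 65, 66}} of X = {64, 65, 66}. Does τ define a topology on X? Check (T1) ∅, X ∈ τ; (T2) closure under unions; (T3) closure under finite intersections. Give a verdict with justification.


τ IS a topology on X.

Axiom (T1): ∅ ∈ τ? Yes; X ∈ τ? Yes.
Axiom (T2/T3): check pairwise unions and intersections of members of τ.
All pairwise intersections and unions checked — each lies in τ. Therefore τ satisfies (T1), (T2), (T3): it IS a topology on X.


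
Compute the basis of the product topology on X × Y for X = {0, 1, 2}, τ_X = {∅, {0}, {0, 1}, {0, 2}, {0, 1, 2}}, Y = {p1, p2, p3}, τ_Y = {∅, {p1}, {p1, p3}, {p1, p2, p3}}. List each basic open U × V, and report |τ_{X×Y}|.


Basis B = {∅ × ∅, {0} × {p1}, {0} × {p1, p3}, {0, 1} × {p1}, {0, 2} × {p1}, {0} × {p1, p2, p3}, {0, 1, 2} × {p1}, {0, 1} × {p1, p3}, {0, 2} × {p1, p3}, {0, 1} × {p1, p2, p3}, {0, 2} × {p1, p2, p3}, {0, 1, 2} × {p1, p3}, {0, 1, 2} × {p1, p2, p3}}; |τ_{X×Y}| = 30.

Enumerate products U × V with U ∈ τ_X, V ∈ τ_Y (deduplicated):
  ∅ × ∅ = {} (∅)
  {0} × {p1} = {(0,p1)}
  {0} × {p1, p3} = {(0,p1), (0,p3)}
  {0, 1} × {p1} = {(0,p1), (1,p1)}
  {0, 2} × {p1} = {(0,p1), (2,p1)}
  {0} × {p1, p2, p3} = {(0,p1), (0,p2), (0,p3)}
  {0, 1, 2} × {p1} = {(0,p1), (1,p1), (2,p1)}
  {0, 1} × {p1, p3} = {(0,p1), (0,p3), (1,p1), (1,p3)}
  {0, 2} × {p1, p3} = {(0,p1), (0,p3), (2,p1), (2,p3)}
  {0, 1} × {p1, p2, p3} = {(0,p1), (0,p2), (0,p3), (1,p1), (1,p2), (1,p3)}
  {0, 2} × {p1, p2, p3} = {(0,p1), (0,p2), (0,p3), (2,p1), (2,p2), (2,p3)}
  {0, 1, 2} × {p1, p3} = {(0,p1), (0,p3), (1,p1), (1,p3), (2,p1), (2,p3)}
  {0, 1, 2} × {p1, p2, p3} = {(0,p1), (0,p2), (0,p3), (1,p1), (1,p2), (1,p3), (2,p1), (2,p2), (2,p3)}
These 13 distinct sets form the basis B.
Close under arbitrary unions to get τ_{X×Y}; counting gives |τ_{X×Y}| = 30.


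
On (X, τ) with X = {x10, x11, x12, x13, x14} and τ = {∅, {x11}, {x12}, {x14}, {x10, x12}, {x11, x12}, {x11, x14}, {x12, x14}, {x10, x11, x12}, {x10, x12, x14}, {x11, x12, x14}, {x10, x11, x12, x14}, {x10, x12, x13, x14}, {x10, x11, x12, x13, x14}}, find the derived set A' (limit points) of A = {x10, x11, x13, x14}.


A' = {x13}

For each x ∈ X, list the open sets U ∈ τ with x ∈ U, then check whether U ∩ (A ∖ {x}) ≠ ∅ for every such U.
  x = x10: open {x10, x12} ∋ x has {x10, x12} ∩ (A ∖ {x10}) = ∅, so x is NOT a limit point.
  x = x11: open {x11} ∋ x has {x11} ∩ (A ∖ {x11}) = ∅, so x is NOT a limit point.
  x = x12: open {x12} ∋ x has {x12} ∩ (A ∖ {x12}) = ∅, so x is NOT a limit point.
  x = x13: opens ∋ x are {x10, x12, x13, x14}, {x10, x11, x12, x13, x14}; each meets A ∖ {x13}, so x IS a limit point.
  x = x14: open {x14} ∋ x has {x14} ∩ (A ∖ {x14}) = ∅, so x is NOT a limit point.
Collecting: A' = {x13}.


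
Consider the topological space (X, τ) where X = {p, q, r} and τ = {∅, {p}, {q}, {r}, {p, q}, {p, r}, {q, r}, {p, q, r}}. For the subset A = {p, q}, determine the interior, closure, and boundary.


int(A) = {p, q}, cl(A) = {p, q}, ∂A = ∅.

Closed sets in (X, τ) are complements of opens:
  closed(X, τ) = {∅, {p}, {q}, {r}, {p, q}, {p, r}, {q, r}, {p, q, r}}.
int(A) = ⋃ {U ∈ τ : U ⊆ A}. Opens contained in A: ∅, {p}, {q}, {p, q}.
Taking the union of these: int(A) = {p, q}.
cl(A) = ⋂ {C closed : A ⊆ C}. Closed sets containing A: {p, q}, {p, q, r}.
Intersecting these: cl(A) = {p, q}.
∂A = cl(A) ∖ int(A) = {p, q} ∖ {p, q} = ∅.


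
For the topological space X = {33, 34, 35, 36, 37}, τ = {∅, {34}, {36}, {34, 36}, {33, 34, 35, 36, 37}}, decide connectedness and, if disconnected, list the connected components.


(X, τ) is connected.

Find clopen sets (U ∈ τ with X ∖ U ∈ τ):
  U = ∅, X ∖ U = {33, 34, 35, 36, 37} — both open, so U is clopen.
  U = {33, 34, 35, 36, 37}, X ∖ U = ∅ — both open, so U is clopen.
Only trivial clopens (∅ and X) exist, so (X, τ) is connected.
Compute connected components by grouping points that agree on all clopens:
  component: {33, 34, 35, 36, 37}


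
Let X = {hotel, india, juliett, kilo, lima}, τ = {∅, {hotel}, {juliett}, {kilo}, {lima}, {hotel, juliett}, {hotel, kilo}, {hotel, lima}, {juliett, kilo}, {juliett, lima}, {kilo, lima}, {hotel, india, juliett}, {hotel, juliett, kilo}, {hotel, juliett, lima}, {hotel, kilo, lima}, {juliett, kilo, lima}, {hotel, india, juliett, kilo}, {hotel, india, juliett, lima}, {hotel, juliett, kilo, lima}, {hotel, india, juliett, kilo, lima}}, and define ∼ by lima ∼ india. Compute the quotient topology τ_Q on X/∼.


X/∼ = {[hotel], [india=lima], [juliett], [kilo]}; |τ_Q| = 10.

Equivalence classes: [hotel], [india=lima], [juliett], [kilo].
Quotient map π: X → X/∼ sends hotel ↦ [hotel], india ↦ [india=lima], juliett ↦ [juliett], kilo ↦ [kilo], lima ↦ [india=lima].
For each subset V ⊆ X/∼, compute π^{-1}(V) ⊆ X and check whether π^{-1}(V) ∈ τ. V is open in τ_Q iff π^{-1}(V) ∈ τ.
  V = {}: π^{-1}(V) = ∅ ∈ τ ✓.
  V = {[hotel]}: π^{-1}(V) = {hotel} ∈ τ ✓.
  V = {[india=lima]}: π^{-1}(V) = {india, lima} ∉ τ ✗.
  V = {[hotel], [india=lima]}: π^{-1}(V) = {hotel, india, lima} ∉ τ ✗.
  V = {[juliett]}: π^{-1}(V) = {juliett} ∈ τ ✓.
  V = {[hotel], [juliett]}: π^{-1}(V) = {hotel, juliett} ∈ τ ✓.
  V = {[india=lima], [juliett]}: π^{-1}(V) = {india, juliett, lima} ∉ τ ✗.
  V = {[hotel], [india=lima], [juliett]}: π^{-1}(V) = {hotel, india, juliett, lima} ∈ τ ✓.
  V = {[kilo]}: π^{-1}(V) = {kilo} ∈ τ ✓.
  V = {[hotel], [kilo]}: π^{-1}(V) = {hotel, kilo} ∈ τ ✓.
  V = {[india=lima], [kilo]}: π^{-1}(V) = {india, kilo, lima} ∉ τ ✗.
  V = {[hotel], [india=lima], [kilo]}: π^{-1}(V) = {hotel, india, kilo, lima} ∉ τ ✗.
  V = {[juliett], [kilo]}: π^{-1}(V) = {juliett, kilo} ∈ τ ✓.
  V = {[hotel], [juliett], [kilo]}: π^{-1}(V) = {hotel, juliett, kilo} ∈ τ ✓.
  V = {[india=lima], [juliett], [kilo]}: π^{-1}(V) = {india, juliett, kilo, lima} ∉ τ ✗.
  V = {[hotel], [india=lima], [juliett], [kilo]}: π^{-1}(V) = {hotel, india, juliett, kilo, lima} ∈ τ ✓.
Open sets in the quotient: τ_Q = {{}, {[hotel]}, {[juliett]}, {[hotel], [juliett]}, {[hotel], [india=lima], [juliett]}, {[kilo]}, {[hotel], [kilo]}, {[juliett], [kilo]}, {[hotel], [juliett], [kilo]}, {[hotel], [india=lima], [juliett], [kilo]}} (10 elements).


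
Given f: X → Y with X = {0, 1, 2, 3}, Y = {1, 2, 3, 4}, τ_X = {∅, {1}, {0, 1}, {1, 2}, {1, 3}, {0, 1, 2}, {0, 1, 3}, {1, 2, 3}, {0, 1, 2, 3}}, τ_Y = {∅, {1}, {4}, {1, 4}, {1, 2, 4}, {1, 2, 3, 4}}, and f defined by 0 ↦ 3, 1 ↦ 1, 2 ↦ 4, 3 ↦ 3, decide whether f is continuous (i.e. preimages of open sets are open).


f is NOT continuous.

Compute f^{-1}(U) for each U ∈ τ_Y:
  U = ∅: f^{-1}(U) = ∅ ∈ τ_X ✓.
  U = {1}: f^{-1}(U) = {1} ∈ τ_X ✓.
  U = {4}: f^{-1}(U) = {2} ∉ τ_X ✗.
  U = {1, 4}: f^{-1}(U) = {1, 2} ∈ τ_X ✓.
  U = {1, 2, 4}: f^{-1}(U) = {1, 2} ∈ τ_X ✓.
  U = {1, 2, 3, 4}: f^{-1}(U) = {0, 1, 2, 3} ∈ τ_X ✓.
Found U = {4} with f^{-1}(U) = {2} not in τ_X. Therefore f is NOT continuous.


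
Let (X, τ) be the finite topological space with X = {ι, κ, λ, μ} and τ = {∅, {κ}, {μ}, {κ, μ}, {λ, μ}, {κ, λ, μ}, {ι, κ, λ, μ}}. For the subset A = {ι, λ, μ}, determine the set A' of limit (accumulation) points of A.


A' = {ι, λ}

For each x ∈ X, list the open sets U ∈ τ with x ∈ U, then check whether U ∩ (A ∖ {x}) ≠ ∅ for every such U.
  x = ι: opens ∋ x are {ι, κ, λ, μ}; each meets A ∖ {ι}, so x IS a limit point.
  x = κ: open {κ} ∋ x has {κ} ∩ (A ∖ {κ}) = ∅, so x is NOT a limit point.
  x = λ: opens ∋ x are {λ, μ}, {κ, λ, μ}, {ι, κ, λ, μ}; each meets A ∖ {λ}, so x IS a limit point.
  x = μ: open {μ} ∋ x has {μ} ∩ (A ∖ {μ}) = ∅, so x is NOT a limit point.
Collecting: A' = {ι, λ}.


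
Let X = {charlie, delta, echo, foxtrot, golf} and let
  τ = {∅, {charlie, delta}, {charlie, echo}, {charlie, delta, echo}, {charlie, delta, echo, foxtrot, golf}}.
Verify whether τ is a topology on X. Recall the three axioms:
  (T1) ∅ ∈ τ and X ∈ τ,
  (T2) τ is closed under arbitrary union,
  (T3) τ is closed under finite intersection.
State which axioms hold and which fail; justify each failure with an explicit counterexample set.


τ is NOT a topology on X.

Axiom (T1): ∅ ∈ τ? Yes; X ∈ τ? Yes.
Axiom (T2/T3): check pairwise unions and intersections of members of τ.
Counterexample for (T3): {charlie, delta} ∩ {charlie, echo} = {charlie} ∉ τ. Therefore τ is NOT a topology.


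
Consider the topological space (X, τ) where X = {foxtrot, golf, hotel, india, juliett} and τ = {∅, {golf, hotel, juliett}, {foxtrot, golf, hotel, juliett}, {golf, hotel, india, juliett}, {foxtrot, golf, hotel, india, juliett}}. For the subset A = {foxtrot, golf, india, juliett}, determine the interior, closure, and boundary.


int(A) = ∅, cl(A) = {foxtrot, golf, hotel, india, juliett}, ∂A = {foxtrot, golf, hotel, india, juliett}.

Closed sets in (X, τ) are complements of opens:
  closed(X, τ) = {∅, {foxtrot}, {india}, {foxtrot, india}, {foxtrot, golf, hotel, india, juliett}}.
int(A) = ⋃ {U ∈ τ : U ⊆ A}. Opens contained in A: ∅.
Taking the union of these: int(A) = ∅.
cl(A) = ⋂ {C closed : A ⊆ C}. Closed sets containing A: {foxtrot, golf, hotel, india, juliett}.
Intersecting these: cl(A) = {foxtrot, golf, hotel, india, juliett}.
∂A = cl(A) ∖ int(A) = {foxtrot, golf, hotel, india, juliett} ∖ ∅ = {foxtrot, golf, hotel, india, juliett}.


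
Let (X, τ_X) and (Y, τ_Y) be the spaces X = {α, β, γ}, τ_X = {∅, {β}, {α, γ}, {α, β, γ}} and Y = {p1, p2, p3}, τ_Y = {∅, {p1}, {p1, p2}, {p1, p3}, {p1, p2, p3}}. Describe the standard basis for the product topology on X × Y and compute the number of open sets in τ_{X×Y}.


Basis B = {∅ × ∅, {β} × {p1}, {α, γ} × {p1}, {β} × {p1, p2}, {β} × {p1, p3}, {α, β, γ} × {p1}, {β} × {p1, p2, p3}, {α, γ} × {p1, p2}, {α, γ} × {p1, p3}, {α, γ} × {p1, p2, p3}, {α, β, γ} × {p1, p2}, {α, β, γ} × {p1, p3}, {α, β, γ} × {p1, p2, p3}}; |τ_{X×Y}| = 25.

Enumerate products U × V with U ∈ τ_X, V ∈ τ_Y (deduplicated):
  ∅ × ∅ = {} (∅)
  {β} × {p1} = {(β,p1)}
  {α, γ} × {p1} = {(α,p1), (γ,p1)}
  {β} × {p1, p2} = {(β,p1), (β,p2)}
  {β} × {p1, p3} = {(β,p1), (β,p3)}
  {α, β, γ} × {p1} = {(α,p1), (β,p1), (γ,p1)}
  {β} × {p1, p2, p3} = {(β,p1), (β,p2), (β,p3)}
  {α, γ} × {p1, p2} = {(α,p1), (α,p2), (γ,p1), (γ,p2)}
  {α, γ} × {p1, p3} = {(α,p1), (α,p3), (γ,p1), (γ,p3)}
  {α, γ} × {p1, p2, p3} = {(α,p1), (α,p2), (α,p3), (γ,p1), (γ,p2), (γ,p3)}
  {α, β, γ} × {p1, p2} = {(α,p1), (α,p2), (β,p1), (β,p2), (γ,p1), (γ,p2)}
  {α, β, γ} × {p1, p3} = {(α,p1), (α,p3), (β,p1), (β,p3), (γ,p1), (γ,p3)}
  {α, β, γ} × {p1, p2, p3} = {(α,p1), (α,p2), (α,p3), (β,p1), (β,p2), (β,p3), (γ,p1), (γ,p2), (γ,p3)}
These 13 distinct sets form the basis B.
Close under arbitrary unions to get τ_{X×Y}; counting gives |τ_{X×Y}| = 25.


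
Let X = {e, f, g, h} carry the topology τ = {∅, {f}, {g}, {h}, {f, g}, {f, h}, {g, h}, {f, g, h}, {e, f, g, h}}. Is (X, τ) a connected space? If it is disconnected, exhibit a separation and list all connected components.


(X, τ) is connected.

Find clopen sets (U ∈ τ with X ∖ U ∈ τ):
  U = ∅, X ∖ U = {e, f, g, h} — both open, so U is clopen.
  U = {e, f, g, h}, X ∖ U = ∅ — both open, so U is clopen.
Only trivial clopens (∅ and X) exist, so (X, τ) is connected.
Compute connected components by grouping points that agree on all clopens:
  component: {e, f, g, h}


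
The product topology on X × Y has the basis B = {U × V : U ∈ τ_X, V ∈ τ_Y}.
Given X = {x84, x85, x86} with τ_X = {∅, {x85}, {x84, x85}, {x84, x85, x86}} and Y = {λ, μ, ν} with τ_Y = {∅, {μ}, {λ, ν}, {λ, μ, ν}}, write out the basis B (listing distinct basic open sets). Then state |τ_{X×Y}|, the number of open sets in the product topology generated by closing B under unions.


Basis B = {∅ × ∅, {x85} × {μ}, {x84, x85} × {μ}, {x85} × {λ, ν}, {x84, x85, x86} × {μ}, {x85} × {λ, μ, ν}, {x84, x85} × {λ, ν}, {x84, x85} × {λ, μ, ν}, {x84, x85, x86} × {λ, ν}, {x84, x85, x86} × {λ, μ, ν}}; |τ_{X×Y}| = 16.

Enumerate products U × V with U ∈ τ_X, V ∈ τ_Y (deduplicated):
  ∅ × ∅ = {} (∅)
  {x85} × {μ} = {(x85,μ)}
  {x84, x85} × {μ} = {(x84,μ), (x85,μ)}
  {x85} × {λ, ν} = {(x85,λ), (x85,ν)}
  {x84, x85, x86} × {μ} = {(x84,μ), (x85,μ), (x86,μ)}
  {x85} × {λ, μ, ν} = {(x85,λ), (x85,μ), (x85,ν)}
  {x84, x85} × {λ, ν} = {(x84,λ), (x84,ν), (x85,λ), (x85,ν)}
  {x84, x85} × {λ, μ, ν} = {(x84,λ), (x84,μ), (x84,ν), (x85,λ), (x85,μ), (x85,ν)}
  {x84, x85, x86} × {λ, ν} = {(x84,λ), (x84,ν), (x85,λ), (x85,ν), (x86,λ), (x86,ν)}
  {x84, x85, x86} × {λ, μ, ν} = {(x84,λ), (x84,μ), (x84,ν), (x85,λ), (x85,μ), (x85,ν), (x86,λ), (x86,μ), (x86,ν)}
These 10 distinct sets form the basis B.
Close under arbitrary unions to get τ_{X×Y}; counting gives |τ_{X×Y}| = 16.


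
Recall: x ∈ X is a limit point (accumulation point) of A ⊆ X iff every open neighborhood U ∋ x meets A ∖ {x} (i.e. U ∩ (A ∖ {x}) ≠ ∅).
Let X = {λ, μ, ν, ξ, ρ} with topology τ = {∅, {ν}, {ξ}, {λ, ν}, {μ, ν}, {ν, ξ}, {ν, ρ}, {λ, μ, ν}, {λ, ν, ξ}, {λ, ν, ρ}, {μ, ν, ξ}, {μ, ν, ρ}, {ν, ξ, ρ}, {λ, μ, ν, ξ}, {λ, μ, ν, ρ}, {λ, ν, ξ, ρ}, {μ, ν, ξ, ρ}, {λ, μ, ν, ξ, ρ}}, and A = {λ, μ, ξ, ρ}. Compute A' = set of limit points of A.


A' = ∅

For each x ∈ X, list the open sets U ∈ τ with x ∈ U, then check whether U ∩ (A ∖ {x}) ≠ ∅ for every such U.
  x = λ: open {λ, ν} ∋ x has {λ, ν} ∩ (A ∖ {λ}) = ∅, so x is NOT a limit point.
  x = μ: open {μ, ν} ∋ x has {μ, ν} ∩ (A ∖ {μ}) = ∅, so x is NOT a limit point.
  x = ν: open {ν} ∋ x has {ν} ∩ (A ∖ {ν}) = ∅, so x is NOT a limit point.
  x = ξ: open {ξ} ∋ x has {ξ} ∩ (A ∖ {ξ}) = ∅, so x is NOT a limit point.
  x = ρ: open {ν, ρ} ∋ x has {ν, ρ} ∩ (A ∖ {ρ}) = ∅, so x is NOT a limit point.
Collecting: A' = ∅.


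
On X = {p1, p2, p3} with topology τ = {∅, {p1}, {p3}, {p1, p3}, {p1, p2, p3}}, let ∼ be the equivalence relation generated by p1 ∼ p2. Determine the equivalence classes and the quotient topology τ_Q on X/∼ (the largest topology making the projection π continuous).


X/∼ = {[p1=p2], [p3]}; |τ_Q| = 3.

Equivalence classes: [p1=p2], [p3].
Quotient map π: X → X/∼ sends p1 ↦ [p1=p2], p2 ↦ [p1=p2], p3 ↦ [p3].
For each subset V ⊆ X/∼, compute π^{-1}(V) ⊆ X and check whether π^{-1}(V) ∈ τ. V is open in τ_Q iff π^{-1}(V) ∈ τ.
  V = {}: π^{-1}(V) = ∅ ∈ τ ✓.
  V = {[p1=p2]}: π^{-1}(V) = {p1, p2} ∉ τ ✗.
  V = {[p3]}: π^{-1}(V) = {p3} ∈ τ ✓.
  V = {[p1=p2], [p3]}: π^{-1}(V) = {p1, p2, p3} ∈ τ ✓.
Open sets in the quotient: τ_Q = {{}, {[p3]}, {[p1=p2], [p3]}} (3 elements).


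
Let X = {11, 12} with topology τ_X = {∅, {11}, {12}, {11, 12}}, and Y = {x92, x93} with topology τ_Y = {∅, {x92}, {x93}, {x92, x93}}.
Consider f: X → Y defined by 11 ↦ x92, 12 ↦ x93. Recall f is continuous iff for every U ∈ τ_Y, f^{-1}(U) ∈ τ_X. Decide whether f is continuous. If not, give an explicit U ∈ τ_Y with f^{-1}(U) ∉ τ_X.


f IS continuous.

Compute f^{-1}(U) for each U ∈ τ_Y:
  U = ∅: f^{-1}(U) = ∅ ∈ τ_X ✓.
  U = {x92}: f^{-1}(U) = {11} ∈ τ_X ✓.
  U = {x93}: f^{-1}(U) = {12} ∈ τ_X ✓.
  U = {x92, x93}: f^{-1}(U) = {11, 12} ∈ τ_X ✓.
Every preimage lies in τ_X, so f IS continuous.


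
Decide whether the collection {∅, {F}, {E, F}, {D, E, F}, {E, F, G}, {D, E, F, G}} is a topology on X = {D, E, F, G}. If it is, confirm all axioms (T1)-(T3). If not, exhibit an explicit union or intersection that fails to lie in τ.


τ IS a topology on X.

Axiom (T1): ∅ ∈ τ? Yes; X ∈ τ? Yes.
Axiom (T2/T3): check pairwise unions and intersections of members of τ.
All pairwise intersections and unions checked — each lies in τ. Therefore τ satisfies (T1), (T2), (T3): it IS a topology on X.


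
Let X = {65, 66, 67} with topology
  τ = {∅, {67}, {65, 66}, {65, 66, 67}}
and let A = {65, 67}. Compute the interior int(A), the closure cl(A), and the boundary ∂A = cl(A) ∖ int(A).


int(A) = {67}, cl(A) = {65, 66, 67}, ∂A = {65, 66}.

Closed sets in (X, τ) are complements of opens:
  closed(X, τ) = {∅, {67}, {65, 66}, {65, 66, 67}}.
int(A) = ⋃ {U ∈ τ : U ⊆ A}. Opens contained in A: ∅, {67}.
Taking the union of these: int(A) = {67}.
cl(A) = ⋂ {C closed : A ⊆ C}. Closed sets containing A: {65, 66, 67}.
Intersecting these: cl(A) = {65, 66, 67}.
∂A = cl(A) ∖ int(A) = {65, 66, 67} ∖ {67} = {65, 66}.


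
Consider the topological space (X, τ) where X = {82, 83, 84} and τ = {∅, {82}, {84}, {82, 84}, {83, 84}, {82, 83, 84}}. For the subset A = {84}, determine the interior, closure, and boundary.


int(A) = {84}, cl(A) = {83, 84}, ∂A = {83}.

Closed sets in (X, τ) are complements of opens:
  closed(X, τ) = {∅, {82}, {83}, {82, 83}, {83, 84}, {82, 83, 84}}.
int(A) = ⋃ {U ∈ τ : U ⊆ A}. Opens contained in A: ∅, {84}.
Taking the union of these: int(A) = {84}.
cl(A) = ⋂ {C closed : A ⊆ C}. Closed sets containing A: {83, 84}, {82, 83, 84}.
Intersecting these: cl(A) = {83, 84}.
∂A = cl(A) ∖ int(A) = {83, 84} ∖ {84} = {83}.


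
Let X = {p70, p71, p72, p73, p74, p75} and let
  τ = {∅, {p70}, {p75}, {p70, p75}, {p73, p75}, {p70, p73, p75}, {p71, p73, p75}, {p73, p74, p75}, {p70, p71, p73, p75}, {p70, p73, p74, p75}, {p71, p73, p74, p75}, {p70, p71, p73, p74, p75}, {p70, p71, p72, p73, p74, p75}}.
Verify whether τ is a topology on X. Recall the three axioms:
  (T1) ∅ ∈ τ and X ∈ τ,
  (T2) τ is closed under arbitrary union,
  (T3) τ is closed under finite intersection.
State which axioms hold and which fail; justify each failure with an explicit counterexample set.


τ IS a topology on X.

Axiom (T1): ∅ ∈ τ? Yes; X ∈ τ? Yes.
Axiom (T2/T3): check pairwise unions and intersections of members of τ.
All pairwise intersections and unions checked — each lies in τ. Therefore τ satisfies (T1), (T2), (T3): it IS a topology on X.


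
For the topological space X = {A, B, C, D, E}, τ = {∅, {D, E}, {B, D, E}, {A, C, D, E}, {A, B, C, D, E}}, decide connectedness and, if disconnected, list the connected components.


(X, τ) is connected.

Find clopen sets (U ∈ τ with X ∖ U ∈ τ):
  U = ∅, X ∖ U = {A, B, C, D, E} — both open, so U is clopen.
  U = {A, B, C, D, E}, X ∖ U = ∅ — both open, so U is clopen.
Only trivial clopens (∅ and X) exist, so (X, τ) is connected.
Compute connected components by grouping points that agree on all clopens:
  component: {A, B, C, D, E}


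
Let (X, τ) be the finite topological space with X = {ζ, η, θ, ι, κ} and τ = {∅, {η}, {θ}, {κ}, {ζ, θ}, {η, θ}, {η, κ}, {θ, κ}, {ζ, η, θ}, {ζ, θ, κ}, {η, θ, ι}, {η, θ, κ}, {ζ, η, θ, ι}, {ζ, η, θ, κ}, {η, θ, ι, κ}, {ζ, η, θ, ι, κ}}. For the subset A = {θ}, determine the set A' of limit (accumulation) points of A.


A' = {ζ, ι}

For each x ∈ X, list the open sets U ∈ τ with x ∈ U, then check whether U ∩ (A ∖ {x}) ≠ ∅ for every such U.
  x = ζ: opens ∋ x are {ζ, θ}, {ζ, η, θ}, {ζ, θ, κ}, {ζ, η, θ, ι}, {ζ, η, θ, κ}, {ζ, η, θ, ι, κ}; each meets A ∖ {ζ}, so x IS a limit point.
  x = η: open {η} ∋ x has {η} ∩ (A ∖ {η}) = ∅, so x is NOT a limit point.
  x = θ: open {θ} ∋ x has {θ} ∩ (A ∖ {θ}) = ∅, so x is NOT a limit point.
  x = ι: opens ∋ x are {η, θ, ι}, {ζ, η, θ, ι}, {η, θ, ι, κ}, {ζ, η, θ, ι, κ}; each meets A ∖ {ι}, so x IS a limit point.
  x = κ: open {κ} ∋ x has {κ} ∩ (A ∖ {κ}) = ∅, so x is NOT a limit point.
Collecting: A' = {ζ, ι}.
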